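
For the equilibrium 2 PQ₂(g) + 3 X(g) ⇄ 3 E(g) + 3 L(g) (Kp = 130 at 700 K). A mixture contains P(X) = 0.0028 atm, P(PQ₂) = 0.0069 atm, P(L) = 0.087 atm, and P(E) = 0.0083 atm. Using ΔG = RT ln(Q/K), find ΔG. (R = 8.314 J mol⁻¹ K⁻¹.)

Qp = P(E)³·P(L)³ / (P(PQ₂)²·P(X)³) = (0.0083)³·(0.087)³ / ((0.0069)²·(0.0028)³) = 360
ΔG = RT ln(Qp/Kp) = (8.314 J mol⁻¹ K⁻¹)(700 K) × ln(360/130)
   = (5.820 kJ/mol)(1.019) = 5.93 kJ/mol
ΔG > 0, so the forward reaction is non-spontaneous (proceeds in reverse).

ΔG = 5.93 kJ/mol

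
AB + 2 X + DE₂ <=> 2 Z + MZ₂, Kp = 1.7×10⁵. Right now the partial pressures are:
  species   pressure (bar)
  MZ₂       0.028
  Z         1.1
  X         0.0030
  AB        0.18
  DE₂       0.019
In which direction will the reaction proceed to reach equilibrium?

toward reactants

Qp = P(Z)²·P(MZ₂) / (P(AB)·P(X)²·P(DE₂)) = (1.1)²·(0.028) / ((0.18)·(0.0030)²·(0.019)) = 1.1×10⁶
Qp = 1.1×10⁶ > Kp = 1.7×10⁵, so the reverse reaction proceeds.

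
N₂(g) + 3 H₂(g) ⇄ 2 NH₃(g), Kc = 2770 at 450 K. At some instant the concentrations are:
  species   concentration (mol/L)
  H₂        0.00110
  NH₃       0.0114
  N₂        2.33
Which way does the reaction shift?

toward reactants

Qc = [NH₃]² / ([N₂]·[H₂]³) = (0.0114)² / ((2.33)·(0.00110)³) = 41900
Qc = 41900 > Kc = 2770, so the reverse reaction proceeds.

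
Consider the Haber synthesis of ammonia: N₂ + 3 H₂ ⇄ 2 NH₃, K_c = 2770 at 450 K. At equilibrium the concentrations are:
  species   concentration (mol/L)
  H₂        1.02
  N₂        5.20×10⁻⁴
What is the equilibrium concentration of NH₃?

[NH₃] = 1.24 mol/L

At equilibrium, K_c = [NH₃]² / ([N₂]·[H₂]³) = 2770.
([NH₃])² / ((5.20×10⁻⁴)·(1.02)³) = 2770
[NH₃]² = 1.53 ⇒ [NH₃] = 1.24 mol/L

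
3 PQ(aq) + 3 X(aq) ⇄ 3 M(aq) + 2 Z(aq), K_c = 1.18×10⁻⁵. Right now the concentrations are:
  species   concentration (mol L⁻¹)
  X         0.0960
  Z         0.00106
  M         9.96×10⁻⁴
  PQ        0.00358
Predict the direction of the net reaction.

reverse (toward reactants)

Q_c = [M]³·[Z]² / ([PQ]³·[X]³) = (9.96×10⁻⁴)³·(0.00106)² / ((0.00358)³·(0.0960)³) = 2.73×10⁻⁵
Q_c = 2.73×10⁻⁵ > K_c = 1.18×10⁻⁵, so the reverse reaction proceeds.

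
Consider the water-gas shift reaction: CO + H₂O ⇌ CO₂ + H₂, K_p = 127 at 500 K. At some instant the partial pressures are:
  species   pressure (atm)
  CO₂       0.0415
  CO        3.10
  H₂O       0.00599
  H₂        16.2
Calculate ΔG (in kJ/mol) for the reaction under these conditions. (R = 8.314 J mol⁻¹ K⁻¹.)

ΔG = -5.22 kJ/mol

Q_p = P(CO₂)·P(H₂) / (P(CO)·P(H₂O)) = (0.0415)·(16.2) / ((3.10)·(0.00599)) = 36.2
ΔG = RT ln(Q_p/K_p) = (8.314 J mol⁻¹ K⁻¹)(500 K) × ln(36.2/127)
   = (4.157 kJ/mol)(-1.255) = -5.22 kJ/mol
ΔG < 0, so the forward reaction is spontaneous (proceeds forward).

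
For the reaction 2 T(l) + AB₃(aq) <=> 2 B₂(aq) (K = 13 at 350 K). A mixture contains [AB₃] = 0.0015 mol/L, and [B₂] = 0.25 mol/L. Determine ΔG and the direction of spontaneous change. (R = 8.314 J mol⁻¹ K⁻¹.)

(T is a pure liquid — omitted from Q.)
Q = [B₂]² / [AB₃] = (0.25)² / (0.0015) = 41.7
ΔG = RT ln(Q/K) = (8.314 J mol⁻¹ K⁻¹)(350 K) × ln(41.7/13)
   = (2.910 kJ/mol)(1.166) = 3.39 kJ/mol
ΔG > 0, so the forward reaction is non-spontaneous (proceeds in reverse).

ΔG = 3.39 kJ/mol; the forward reaction is non-spontaneous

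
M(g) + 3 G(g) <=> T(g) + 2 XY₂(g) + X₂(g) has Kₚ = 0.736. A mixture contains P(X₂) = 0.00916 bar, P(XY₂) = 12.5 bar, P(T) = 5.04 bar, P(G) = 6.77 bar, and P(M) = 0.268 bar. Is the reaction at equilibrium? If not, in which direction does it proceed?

Qₚ = P(T)·P(XY₂)²·P(X₂) / (P(M)·P(G)³) = (5.04)·(12.5)²·(0.00916) / ((0.268)·(6.77)³) = 0.0867
Qₚ = 0.0867 < Kₚ = 0.736, so the forward reaction proceeds.

forward (toward products)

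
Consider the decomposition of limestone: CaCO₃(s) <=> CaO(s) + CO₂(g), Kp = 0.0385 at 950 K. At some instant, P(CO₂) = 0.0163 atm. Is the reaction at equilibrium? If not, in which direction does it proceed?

to the right

(CaCO₃, CaO are pure solids — omitted from Qp.)
Qp = P(CO₂) = 0.0163
Qp = 0.0163 < Kp = 0.0385, so the forward reaction proceeds.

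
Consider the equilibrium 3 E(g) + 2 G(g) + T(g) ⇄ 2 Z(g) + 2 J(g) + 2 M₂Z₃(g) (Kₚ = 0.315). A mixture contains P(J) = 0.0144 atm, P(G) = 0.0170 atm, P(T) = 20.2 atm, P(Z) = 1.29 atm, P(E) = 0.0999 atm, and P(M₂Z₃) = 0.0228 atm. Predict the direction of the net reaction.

in the forward direction

Qₚ = P(Z)²·P(J)²·P(M₂Z₃)² / (P(E)³·P(G)²·P(T)) = (1.29)²·(0.0144)²·(0.0228)² / ((0.0999)³·(0.0170)²·(20.2)) = 0.0308
Qₚ = 0.0308 < Kₚ = 0.315, so the forward reaction proceeds.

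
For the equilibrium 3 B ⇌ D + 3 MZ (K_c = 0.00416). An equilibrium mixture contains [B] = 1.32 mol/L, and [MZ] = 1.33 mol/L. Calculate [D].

[D] = 0.00407 mol/L

At equilibrium, K_c = [D]·[MZ]³ / [B]³ = 0.00416.
([D])·(1.33)³ / (1.32)³ = 0.00416
[D] = 0.00407 mol/L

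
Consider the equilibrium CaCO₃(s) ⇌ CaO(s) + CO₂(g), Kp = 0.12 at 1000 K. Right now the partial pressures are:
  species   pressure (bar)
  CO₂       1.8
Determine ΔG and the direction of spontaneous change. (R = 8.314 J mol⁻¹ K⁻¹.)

ΔG = 22.5 kJ/mol; the forward reaction is non-spontaneous

(CaCO₃, CaO are pure solids — omitted from Qp.)
Qp = P(CO₂) = 1.80
ΔG = RT ln(Qp/Kp) = (8.314 J mol⁻¹ K⁻¹)(1000 K) × ln(1.80/0.12)
   = (8.314 kJ/mol)(2.708) = 22.5 kJ/mol
ΔG > 0, so the forward reaction is non-spontaneous (proceeds in reverse).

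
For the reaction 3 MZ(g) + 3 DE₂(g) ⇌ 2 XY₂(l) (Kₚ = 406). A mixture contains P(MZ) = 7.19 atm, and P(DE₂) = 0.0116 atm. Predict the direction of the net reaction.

in the reverse direction

(XY₂ is a pure liquid — omitted from Qₚ.)
Qₚ = 1 / (P(MZ)³·P(DE₂)³) = 1 / ((7.19)³·(0.0116)³) = 1720
Qₚ = 1720 > Kₚ = 406, so the reverse reaction proceeds.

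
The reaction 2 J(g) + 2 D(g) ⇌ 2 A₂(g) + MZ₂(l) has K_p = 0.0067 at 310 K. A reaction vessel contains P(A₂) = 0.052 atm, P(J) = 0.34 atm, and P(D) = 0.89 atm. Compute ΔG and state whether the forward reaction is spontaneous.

(MZ₂ is a pure liquid — omitted from Q_p.)
Q_p = P(A₂)² / (P(J)²·P(D)²) = (0.052)² / ((0.34)²·(0.89)²) = 0.0295
ΔG = RT ln(Q_p/K_p) = (8.314 J mol⁻¹ K⁻¹)(310 K) × ln(0.0295/0.0067)
   = (2.577 kJ/mol)(1.482) = 3.82 kJ/mol
ΔG > 0, so the forward reaction is non-spontaneous (proceeds in reverse).

ΔG = 3.82 kJ/mol; the forward reaction is non-spontaneous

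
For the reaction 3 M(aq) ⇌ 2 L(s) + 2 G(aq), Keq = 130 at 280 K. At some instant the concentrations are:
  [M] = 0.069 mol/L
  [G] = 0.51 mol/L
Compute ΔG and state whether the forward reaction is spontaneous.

ΔG = 4.21 kJ/mol; the forward reaction is non-spontaneous

(L is a pure solid — omitted from Q.)
Q = [G]² / [M]³ = (0.51)² / (0.069)³ = 792
ΔG = RT ln(Q/Keq) = (8.314 J mol⁻¹ K⁻¹)(280 K) × ln(792/130)
   = (2.328 kJ/mol)(1.807) = 4.21 kJ/mol
ΔG > 0, so the forward reaction is non-spontaneous (proceeds in reverse).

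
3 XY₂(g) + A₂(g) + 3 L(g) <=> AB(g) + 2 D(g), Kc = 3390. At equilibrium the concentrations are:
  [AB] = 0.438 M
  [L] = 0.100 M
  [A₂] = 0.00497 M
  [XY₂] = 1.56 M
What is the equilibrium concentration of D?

At equilibrium, Kc = [AB]·[D]² / ([XY₂]³·[A₂]·[L]³) = 3390.
(0.438)·([D])² / ((1.56)³·(0.00497)·(0.100)³) = 3390
[D]² = 0.146 ⇒ [D] = 0.382 M

[D] = 0.382 M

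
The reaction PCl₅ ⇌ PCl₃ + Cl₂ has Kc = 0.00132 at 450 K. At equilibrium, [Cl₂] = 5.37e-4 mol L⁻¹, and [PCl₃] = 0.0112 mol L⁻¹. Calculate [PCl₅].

At equilibrium, Kc = [PCl₃]·[Cl₂] / [PCl₅] = 0.00132.
(0.0112)·(5.37e-4) / ([PCl₅]) = 0.00132
[PCl₅] = 0.00456 mol L⁻¹

[PCl₅] = 0.00456 mol L⁻¹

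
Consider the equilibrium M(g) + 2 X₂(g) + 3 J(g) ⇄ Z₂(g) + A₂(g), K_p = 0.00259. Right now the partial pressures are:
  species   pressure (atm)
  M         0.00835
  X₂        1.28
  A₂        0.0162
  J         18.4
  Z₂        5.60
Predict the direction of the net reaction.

in the forward direction

Q_p = P(Z₂)·P(A₂) / (P(M)·P(X₂)²·P(J)³) = (5.60)·(0.0162) / ((0.00835)·(1.28)²·(18.4)³) = 0.00106
Q_p = 0.00106 < K_p = 0.00259, so the forward reaction proceeds.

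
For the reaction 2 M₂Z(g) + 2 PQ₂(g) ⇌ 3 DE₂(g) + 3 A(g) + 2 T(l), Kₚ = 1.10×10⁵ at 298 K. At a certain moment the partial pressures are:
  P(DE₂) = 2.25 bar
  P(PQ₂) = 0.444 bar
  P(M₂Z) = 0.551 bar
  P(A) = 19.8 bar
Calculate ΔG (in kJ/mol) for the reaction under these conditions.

(T is a pure liquid — omitted from Qₚ.)
Qₚ = P(DE₂)³·P(A)³ / (P(M₂Z)²·P(PQ₂)²) = (2.25)³·(19.8)³ / ((0.551)²·(0.444)²) = 1.48×10⁶
ΔG = RT ln(Qₚ/Kₚ) = (8.314 J mol⁻¹ K⁻¹)(298 K) × ln(1.48×10⁶/1.10×10⁵)
   = (2.478 kJ/mol)(2.599) = 6.44 kJ/mol
ΔG > 0, so the forward reaction is non-spontaneous (proceeds in reverse).

ΔG = 6.44 kJ/mol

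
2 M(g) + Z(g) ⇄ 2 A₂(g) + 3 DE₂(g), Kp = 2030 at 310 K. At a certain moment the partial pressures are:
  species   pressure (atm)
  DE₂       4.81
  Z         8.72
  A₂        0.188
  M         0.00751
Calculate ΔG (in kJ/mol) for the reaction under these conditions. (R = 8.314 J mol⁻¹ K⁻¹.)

Qp = P(A₂)²·P(DE₂)³ / (P(M)²·P(Z)) = (0.188)²·(4.81)³ / ((0.00751)²·(8.72)) = 8000
ΔG = RT ln(Qp/Kp) = (8.314 J mol⁻¹ K⁻¹)(310 K) × ln(8000/2030)
   = (2.577 kJ/mol)(1.371) = 3.53 kJ/mol
ΔG > 0, so the forward reaction is non-spontaneous (proceeds in reverse).

ΔG = 3.53 kJ/mol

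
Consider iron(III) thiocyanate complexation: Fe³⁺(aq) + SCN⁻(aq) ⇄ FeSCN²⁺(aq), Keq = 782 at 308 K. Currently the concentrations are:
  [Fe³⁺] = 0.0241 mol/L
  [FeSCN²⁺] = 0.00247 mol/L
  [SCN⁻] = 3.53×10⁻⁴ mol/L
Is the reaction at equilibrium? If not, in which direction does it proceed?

forward (toward products)

Q = [FeSCN²⁺] / ([Fe³⁺]·[SCN⁻]) = (0.00247) / ((0.0241)·(3.53×10⁻⁴)) = 290
Q = 290 < Keq = 782, so the forward reaction proceeds.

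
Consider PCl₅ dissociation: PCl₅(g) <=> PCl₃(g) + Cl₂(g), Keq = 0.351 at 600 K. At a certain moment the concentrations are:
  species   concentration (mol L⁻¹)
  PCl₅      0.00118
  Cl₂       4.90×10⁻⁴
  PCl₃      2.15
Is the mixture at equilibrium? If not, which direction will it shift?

Q = [PCl₃]·[Cl₂] / [PCl₅] = (2.15)·(4.90×10⁻⁴) / (0.00118) = 0.893
Q = 0.893 > Keq = 0.351: net reverse reaction.

no; Q > K, reaction proceeds in reverse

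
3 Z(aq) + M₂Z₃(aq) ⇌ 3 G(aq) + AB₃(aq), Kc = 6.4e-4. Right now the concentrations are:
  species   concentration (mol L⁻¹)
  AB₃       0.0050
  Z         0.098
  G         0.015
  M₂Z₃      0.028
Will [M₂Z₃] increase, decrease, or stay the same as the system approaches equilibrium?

Qc = [G]³·[AB₃] / ([Z]³·[M₂Z₃]) = (0.015)³·(0.0050) / ((0.098)³·(0.028)) = 6.4e-4
Qc = 6.4e-4 = Kc; the system is at equilibrium.

stay the same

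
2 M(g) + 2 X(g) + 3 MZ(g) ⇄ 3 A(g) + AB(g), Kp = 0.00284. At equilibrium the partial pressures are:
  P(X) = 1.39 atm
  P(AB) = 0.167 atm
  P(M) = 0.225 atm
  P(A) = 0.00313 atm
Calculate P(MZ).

P(MZ) = 0.0264 atm

At equilibrium, Kp = P(A)³·P(AB) / (P(M)²·P(X)²·P(MZ)³) = 0.00284.
(0.00313)³·(0.167) / ((0.225)²·(1.39)²·(P(MZ))³) = 0.00284
P(MZ)³ = 1.84×10⁻⁵ ⇒ P(MZ) = 0.0264 atm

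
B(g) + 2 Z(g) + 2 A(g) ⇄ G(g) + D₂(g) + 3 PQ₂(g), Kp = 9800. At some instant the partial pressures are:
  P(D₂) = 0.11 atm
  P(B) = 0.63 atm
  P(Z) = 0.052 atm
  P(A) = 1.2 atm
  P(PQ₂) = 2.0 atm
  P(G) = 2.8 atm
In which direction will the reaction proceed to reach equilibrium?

Qp = P(G)·P(D₂)·P(PQ₂)³ / (P(B)·P(Z)²·P(A)²) = (2.8)·(0.11)·(2.0)³ / ((0.63)·(0.052)²·(1.2)²) = 1000
Qp = 1000 < Kp = 9800, so the forward reaction proceeds.

toward products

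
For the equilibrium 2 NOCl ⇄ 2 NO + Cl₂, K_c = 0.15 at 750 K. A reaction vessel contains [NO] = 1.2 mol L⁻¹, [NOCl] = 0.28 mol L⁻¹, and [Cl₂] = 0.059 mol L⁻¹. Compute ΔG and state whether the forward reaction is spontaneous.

Q_c = [NO]²·[Cl₂] / [NOCl]² = (1.2)²·(0.059) / (0.28)² = 1.08
ΔG = RT ln(Q_c/K_c) = (8.314 J mol⁻¹ K⁻¹)(750 K) × ln(1.08/0.15)
   = (6.236 kJ/mol)(1.974) = 12.3 kJ/mol
ΔG > 0, so the forward reaction is non-spontaneous (proceeds in reverse).

ΔG = 12.3 kJ/mol; the forward reaction is non-spontaneous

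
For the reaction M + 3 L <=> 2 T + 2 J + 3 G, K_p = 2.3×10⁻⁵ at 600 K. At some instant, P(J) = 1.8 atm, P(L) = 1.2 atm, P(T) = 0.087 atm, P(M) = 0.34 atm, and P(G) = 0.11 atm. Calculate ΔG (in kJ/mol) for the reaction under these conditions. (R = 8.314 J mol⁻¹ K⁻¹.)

Q_p = P(T)²·P(J)²·P(G)³ / (P(M)·P(L)³) = (0.087)²·(1.8)²·(0.11)³ / ((0.34)·(1.2)³) = 5.56×10⁻⁵
ΔG = RT ln(Q_p/K_p) = (8.314 J mol⁻¹ K⁻¹)(600 K) × ln(5.56×10⁻⁵/2.3×10⁻⁵)
   = (4.988 kJ/mol)(0.8827) = 4.40 kJ/mol
ΔG > 0, so the forward reaction is non-spontaneous (proceeds in reverse).

ΔG = 4.40 kJ/mol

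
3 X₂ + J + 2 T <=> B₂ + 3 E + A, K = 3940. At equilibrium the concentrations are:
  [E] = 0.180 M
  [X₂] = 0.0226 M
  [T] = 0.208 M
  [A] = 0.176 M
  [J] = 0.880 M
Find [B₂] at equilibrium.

At equilibrium, K = [B₂]·[E]³·[A] / ([X₂]³·[J]·[T]²) = 3940.
([B₂])·(0.180)³·(0.176) / ((0.0226)³·(0.880)·(0.208)²) = 3940
[B₂] = 1.69 M

[B₂] = 1.69 M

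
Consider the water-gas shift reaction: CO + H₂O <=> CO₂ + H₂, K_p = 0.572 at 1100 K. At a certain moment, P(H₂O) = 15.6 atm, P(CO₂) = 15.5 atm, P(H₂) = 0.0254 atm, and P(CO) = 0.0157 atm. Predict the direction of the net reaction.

to the left

Q_p = P(CO₂)·P(H₂) / (P(CO)·P(H₂O)) = (15.5)·(0.0254) / ((0.0157)·(15.6)) = 1.61
Q_p = 1.61 > K_p = 0.572, so the reverse reaction proceeds.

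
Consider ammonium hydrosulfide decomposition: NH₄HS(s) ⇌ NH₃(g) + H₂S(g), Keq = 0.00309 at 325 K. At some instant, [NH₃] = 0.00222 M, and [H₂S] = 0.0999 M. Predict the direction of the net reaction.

(NH₄HS is a pure solid — omitted from Q.)
Q = [NH₃]·[H₂S] = (0.00222)·(0.0999) = 2.22e-4
Q = 2.22e-4 < Keq = 0.00309, so the forward reaction proceeds.

forward (toward products)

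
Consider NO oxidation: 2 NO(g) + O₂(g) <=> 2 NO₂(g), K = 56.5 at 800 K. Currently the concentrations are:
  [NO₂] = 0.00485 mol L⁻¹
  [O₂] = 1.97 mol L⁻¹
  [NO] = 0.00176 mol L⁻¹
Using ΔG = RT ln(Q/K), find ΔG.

ΔG = -17.9 kJ/mol

Q = [NO₂]² / ([NO]²·[O₂]) = (0.00485)² / ((0.00176)²·(1.97)) = 3.85
ΔG = RT ln(Q/K) = (8.314 J mol⁻¹ K⁻¹)(800 K) × ln(3.85/56.5)
   = (6.651 kJ/mol)(-2.686) = -17.9 kJ/mol
ΔG < 0, so the forward reaction is spontaneous (proceeds forward).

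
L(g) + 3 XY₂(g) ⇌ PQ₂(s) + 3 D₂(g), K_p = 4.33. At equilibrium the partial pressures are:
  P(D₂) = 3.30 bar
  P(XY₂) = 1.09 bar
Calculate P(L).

(PQ₂ is a pure solid — omitted from K_p.)
At equilibrium, K_p = P(D₂)³ / (P(L)·P(XY₂)³) = 4.33.
(3.30)³ / ((P(L))·(1.09)³) = 4.33
P(L) = 6.41 bar

P(L) = 6.41 bar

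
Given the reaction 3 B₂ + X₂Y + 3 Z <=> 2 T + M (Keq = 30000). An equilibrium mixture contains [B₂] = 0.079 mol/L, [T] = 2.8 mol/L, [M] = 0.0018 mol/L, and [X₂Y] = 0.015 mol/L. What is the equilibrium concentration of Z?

At equilibrium, Keq = [T]²·[M] / ([B₂]³·[X₂Y]·[Z]³) = 30000.
(2.8)²·(0.0018) / ((0.079)³·(0.015)·([Z])³) = 30000
[Z]³ = 0.0636 ⇒ [Z] = 0.40 mol/L

[Z] = 0.40 mol/L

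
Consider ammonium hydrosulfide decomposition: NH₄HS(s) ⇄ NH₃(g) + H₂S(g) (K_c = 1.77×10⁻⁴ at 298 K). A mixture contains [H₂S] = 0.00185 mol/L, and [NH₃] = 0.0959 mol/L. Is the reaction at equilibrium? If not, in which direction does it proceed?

(NH₄HS is a pure solid — omitted from Q_c.)
Q_c = [NH₃]·[H₂S] = (0.0959)·(0.00185) = 1.77×10⁻⁴
Q_c = 1.77×10⁻⁴ = K_c, so the system is already at equilibrium.

neither direction; the system is at equilibrium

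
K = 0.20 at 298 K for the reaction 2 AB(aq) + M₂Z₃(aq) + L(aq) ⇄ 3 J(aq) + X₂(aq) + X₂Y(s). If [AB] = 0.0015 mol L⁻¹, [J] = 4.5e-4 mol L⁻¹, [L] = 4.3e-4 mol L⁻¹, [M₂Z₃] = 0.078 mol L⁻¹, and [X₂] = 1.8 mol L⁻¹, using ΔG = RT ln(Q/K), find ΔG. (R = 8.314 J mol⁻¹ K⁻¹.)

(X₂Y is a pure solid — omitted from Q.)
Q = [J]³·[X₂] / ([AB]²·[M₂Z₃]·[L]) = (4.5e-4)³·(1.8) / ((0.0015)²·(0.078)·(4.3e-4)) = 2.17
ΔG = RT ln(Q/K) = (8.314 J mol⁻¹ K⁻¹)(298 K) × ln(2.17/0.20)
   = (2.478 kJ/mol)(2.384) = 5.91 kJ/mol
ΔG > 0, so the forward reaction is non-spontaneous (proceeds in reverse).

ΔG = 5.91 kJ/mol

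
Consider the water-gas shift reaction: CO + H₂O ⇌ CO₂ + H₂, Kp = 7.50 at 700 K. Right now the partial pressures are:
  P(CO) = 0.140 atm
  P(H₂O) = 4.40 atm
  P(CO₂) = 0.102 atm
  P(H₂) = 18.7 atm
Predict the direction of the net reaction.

toward products

Qp = P(CO₂)·P(H₂) / (P(CO)·P(H₂O)) = (0.102)·(18.7) / ((0.140)·(4.40)) = 3.10
Qp = 3.10 < Kp = 7.50, so the forward reaction proceeds.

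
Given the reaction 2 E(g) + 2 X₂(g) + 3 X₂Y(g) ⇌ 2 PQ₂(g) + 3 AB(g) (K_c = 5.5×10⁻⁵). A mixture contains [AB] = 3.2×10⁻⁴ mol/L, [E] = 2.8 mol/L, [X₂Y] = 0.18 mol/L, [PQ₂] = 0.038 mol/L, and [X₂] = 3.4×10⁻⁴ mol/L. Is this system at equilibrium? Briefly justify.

Q_c = [PQ₂]²·[AB]³ / ([E]²·[X₂]²·[X₂Y]³) = (0.038)²·(3.2×10⁻⁴)³ / ((2.8)²·(3.4×10⁻⁴)²·(0.18)³) = 9.0×10⁻⁶
Q_c = 9.0×10⁻⁶ < K_c = 5.5×10⁻⁵: net forward reaction.

no; Q < K, reaction proceeds forward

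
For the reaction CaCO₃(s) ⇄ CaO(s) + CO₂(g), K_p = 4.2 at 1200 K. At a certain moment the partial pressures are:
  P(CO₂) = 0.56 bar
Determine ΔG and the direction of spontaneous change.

(CaCO₃, CaO are pure solids — omitted from Q_p.)
Q_p = P(CO₂) = 0.560
ΔG = RT ln(Q_p/K_p) = (8.314 J mol⁻¹ K⁻¹)(1200 K) × ln(0.560/4.2)
   = (9.977 kJ/mol)(-2.015) = -20.1 kJ/mol
ΔG < 0, so the forward reaction is spontaneous (proceeds forward).

ΔG = -20.1 kJ/mol; the forward reaction is spontaneous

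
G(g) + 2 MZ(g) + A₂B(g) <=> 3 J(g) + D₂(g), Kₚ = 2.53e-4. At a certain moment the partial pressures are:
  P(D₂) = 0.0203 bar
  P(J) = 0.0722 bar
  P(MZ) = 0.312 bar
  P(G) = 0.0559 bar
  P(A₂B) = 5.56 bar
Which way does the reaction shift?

no net change (already at equilibrium)

Qₚ = P(J)³·P(D₂) / (P(G)·P(MZ)²·P(A₂B)) = (0.0722)³·(0.0203) / ((0.0559)·(0.312)²·(5.56)) = 2.53e-4
Qₚ = 2.53e-4 = Kₚ, so the system is already at equilibrium.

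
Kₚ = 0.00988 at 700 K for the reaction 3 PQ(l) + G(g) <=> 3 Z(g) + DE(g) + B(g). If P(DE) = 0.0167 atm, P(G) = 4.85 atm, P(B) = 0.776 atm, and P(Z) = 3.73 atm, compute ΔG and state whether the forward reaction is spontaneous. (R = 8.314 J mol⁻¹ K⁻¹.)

(PQ is a pure liquid — omitted from Qₚ.)
Qₚ = P(Z)³·P(DE)·P(B) / P(G) = (3.73)³·(0.0167)·(0.776) / (4.85) = 0.139
ΔG = RT ln(Qₚ/Kₚ) = (8.314 J mol⁻¹ K⁻¹)(700 K) × ln(0.139/0.00988)
   = (5.820 kJ/mol)(2.644) = 15.4 kJ/mol
ΔG > 0, so the forward reaction is non-spontaneous (proceeds in reverse).

ΔG = 15.4 kJ/mol; the forward reaction is non-spontaneous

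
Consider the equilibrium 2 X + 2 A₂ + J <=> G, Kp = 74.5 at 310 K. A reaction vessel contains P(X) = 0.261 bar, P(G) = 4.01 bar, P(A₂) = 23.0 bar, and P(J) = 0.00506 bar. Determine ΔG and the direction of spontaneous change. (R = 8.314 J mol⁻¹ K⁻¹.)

ΔG = -3.14 kJ/mol; the forward reaction is spontaneous

Qp = P(G) / (P(X)²·P(A₂)²·P(J)) = (4.01) / ((0.261)²·(23.0)²·(0.00506)) = 22.0
ΔG = RT ln(Qp/Kp) = (8.314 J mol⁻¹ K⁻¹)(310 K) × ln(22.0/74.5)
   = (2.577 kJ/mol)(-1.220) = -3.14 kJ/mol
ΔG < 0, so the forward reaction is spontaneous (proceeds forward).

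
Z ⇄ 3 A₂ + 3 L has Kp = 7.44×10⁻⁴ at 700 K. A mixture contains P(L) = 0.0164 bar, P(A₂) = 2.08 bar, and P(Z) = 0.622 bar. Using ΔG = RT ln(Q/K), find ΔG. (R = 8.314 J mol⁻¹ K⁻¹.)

ΔG = -14.3 kJ/mol

Qp = P(A₂)³·P(L)³ / P(Z) = (2.08)³·(0.0164)³ / (0.622) = 6.38×10⁻⁵
ΔG = RT ln(Qp/Kp) = (8.314 J mol⁻¹ K⁻¹)(700 K) × ln(6.38×10⁻⁵/7.44×10⁻⁴)
   = (5.820 kJ/mol)(-2.456) = -14.3 kJ/mol
ΔG < 0, so the forward reaction is spontaneous (proceeds forward).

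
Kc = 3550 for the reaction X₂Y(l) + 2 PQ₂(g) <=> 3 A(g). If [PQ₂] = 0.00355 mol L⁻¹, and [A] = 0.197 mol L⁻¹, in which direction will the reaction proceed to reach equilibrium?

toward products

(X₂Y is a pure liquid — omitted from Qc.)
Qc = [A]³ / [PQ₂]² = (0.197)³ / (0.00355)² = 607
Qc = 607 < Kc = 3550, so the forward reaction proceeds.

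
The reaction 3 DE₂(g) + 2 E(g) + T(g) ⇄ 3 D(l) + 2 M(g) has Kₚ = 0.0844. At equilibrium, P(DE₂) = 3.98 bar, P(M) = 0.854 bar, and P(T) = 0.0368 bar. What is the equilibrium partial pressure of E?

(D is a pure liquid — omitted from Kₚ.)
At equilibrium, Kₚ = P(M)² / (P(DE₂)³·P(E)²·P(T)) = 0.0844.
(0.854)² / ((3.98)³·(P(E))²·(0.0368)) = 0.0844
P(E)² = 3.72 ⇒ P(E) = 1.93 bar

P(E) = 1.93 bar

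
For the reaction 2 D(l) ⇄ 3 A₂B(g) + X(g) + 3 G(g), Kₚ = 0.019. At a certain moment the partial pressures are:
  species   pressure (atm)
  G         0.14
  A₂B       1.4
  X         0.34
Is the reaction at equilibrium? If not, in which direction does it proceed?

in the forward direction

(D is a pure liquid — omitted from Qₚ.)
Qₚ = P(A₂B)³·P(X)·P(G)³ = (1.4)³·(0.34)·(0.14)³ = 0.0026
Qₚ = 0.0026 < Kₚ = 0.019, so the forward reaction proceeds.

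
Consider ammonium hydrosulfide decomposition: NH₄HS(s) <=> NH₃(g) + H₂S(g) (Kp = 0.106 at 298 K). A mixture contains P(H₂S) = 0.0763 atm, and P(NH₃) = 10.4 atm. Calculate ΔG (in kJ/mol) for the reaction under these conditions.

(NH₄HS is a pure solid — omitted from Qp.)
Qp = P(NH₃)·P(H₂S) = (10.4)·(0.0763) = 0.794
ΔG = RT ln(Qp/Kp) = (8.314 J mol⁻¹ K⁻¹)(298 K) × ln(0.794/0.106)
   = (2.478 kJ/mol)(2.014) = 4.99 kJ/mol
ΔG > 0, so the forward reaction is non-spontaneous (proceeds in reverse).

ΔG = 4.99 kJ/mol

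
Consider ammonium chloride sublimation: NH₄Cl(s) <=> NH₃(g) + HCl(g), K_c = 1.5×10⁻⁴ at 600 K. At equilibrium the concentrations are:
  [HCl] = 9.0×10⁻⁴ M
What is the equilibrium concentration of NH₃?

[NH₃] = 0.17 M

(NH₄Cl is a pure solid — omitted from K_c.)
At equilibrium, K_c = [NH₃]·[HCl] = 1.5×10⁻⁴.
([NH₃])·(9.0×10⁻⁴) = 1.5×10⁻⁴
[NH₃] = 0.167 = 0.17 M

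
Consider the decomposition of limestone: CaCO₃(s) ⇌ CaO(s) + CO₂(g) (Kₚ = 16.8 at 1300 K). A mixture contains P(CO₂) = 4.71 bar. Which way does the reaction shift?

(CaCO₃, CaO are pure solids — omitted from Qₚ.)
Qₚ = P(CO₂) = 4.71
Qₚ = 4.71 < Kₚ = 16.8, so the forward reaction proceeds.

to the right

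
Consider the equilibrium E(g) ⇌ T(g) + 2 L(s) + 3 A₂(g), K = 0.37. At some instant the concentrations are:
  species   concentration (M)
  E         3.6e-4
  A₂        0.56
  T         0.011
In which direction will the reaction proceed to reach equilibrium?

toward reactants

(L is a pure solid — omitted from Q.)
Q = [T]·[A₂]³ / [E] = (0.011)·(0.56)³ / (3.6e-4) = 5.4
Q = 5.4 > K = 0.37, so the reverse reaction proceeds.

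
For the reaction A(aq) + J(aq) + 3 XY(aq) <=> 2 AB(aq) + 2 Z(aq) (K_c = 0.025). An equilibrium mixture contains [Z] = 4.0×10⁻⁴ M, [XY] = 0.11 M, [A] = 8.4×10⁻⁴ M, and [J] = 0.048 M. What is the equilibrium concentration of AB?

At equilibrium, K_c = [AB]²·[Z]² / ([A]·[J]·[XY]³) = 0.025.
([AB])²·(4.0×10⁻⁴)² / ((8.4×10⁻⁴)·(0.048)·(0.11)³) = 0.025
[AB]² = 0.00839 ⇒ [AB] = 0.092 M

[AB] = 0.092 M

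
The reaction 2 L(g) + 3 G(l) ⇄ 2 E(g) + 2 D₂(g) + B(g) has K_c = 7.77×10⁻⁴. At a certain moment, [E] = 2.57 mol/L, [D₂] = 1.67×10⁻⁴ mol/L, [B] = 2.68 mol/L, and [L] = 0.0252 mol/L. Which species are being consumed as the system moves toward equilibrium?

none (at equilibrium)

(G is a pure liquid — omitted from Q_c.)
Q_c = [E]²·[D₂]²·[B] / [L]² = (2.57)²·(1.67×10⁻⁴)²·(2.68) / (0.0252)² = 7.77×10⁻⁴
Q_c = 7.77×10⁻⁴ = K_c; the system is at equilibrium.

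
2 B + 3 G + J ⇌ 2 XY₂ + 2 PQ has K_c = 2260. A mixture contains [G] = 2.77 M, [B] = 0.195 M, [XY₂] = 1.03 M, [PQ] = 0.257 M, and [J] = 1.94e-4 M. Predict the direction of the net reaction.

Q_c = [XY₂]²·[PQ]² / ([B]²·[G]³·[J]) = (1.03)²·(0.257)² / ((0.195)²·(2.77)³·(1.94e-4)) = 447
Q_c = 447 < K_c = 2260, so the forward reaction proceeds.

forward (toward products)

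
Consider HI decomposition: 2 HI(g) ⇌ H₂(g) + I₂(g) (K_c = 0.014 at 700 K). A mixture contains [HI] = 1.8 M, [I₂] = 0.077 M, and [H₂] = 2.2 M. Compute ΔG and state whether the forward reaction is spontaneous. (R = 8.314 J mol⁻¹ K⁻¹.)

ΔG = 7.67 kJ/mol; the forward reaction is non-spontaneous

Q_c = [H₂]·[I₂] / [HI]² = (2.2)·(0.077) / (1.8)² = 0.0523
ΔG = RT ln(Q_c/K_c) = (8.314 J mol⁻¹ K⁻¹)(700 K) × ln(0.0523/0.014)
   = (5.820 kJ/mol)(1.318) = 7.67 kJ/mol
ΔG > 0, so the forward reaction is non-spontaneous (proceeds in reverse).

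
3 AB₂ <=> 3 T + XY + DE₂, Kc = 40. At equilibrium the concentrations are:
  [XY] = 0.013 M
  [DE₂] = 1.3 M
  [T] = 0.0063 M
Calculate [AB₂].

[AB₂] = 4.7×10⁻⁴ M

At equilibrium, Kc = [T]³·[XY]·[DE₂] / [AB₂]³ = 40.
(0.0063)³·(0.013)·(1.3) / ([AB₂])³ = 40
[AB₂]³ = 1.06×10⁻¹⁰ ⇒ [AB₂] = 4.7×10⁻⁴ M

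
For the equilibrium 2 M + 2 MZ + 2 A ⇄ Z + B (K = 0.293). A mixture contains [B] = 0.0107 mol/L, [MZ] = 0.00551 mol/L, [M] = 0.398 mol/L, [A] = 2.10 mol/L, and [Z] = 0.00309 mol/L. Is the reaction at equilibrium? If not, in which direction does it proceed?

Q = [Z]·[B] / ([M]²·[MZ]²·[A]²) = (0.00309)·(0.0107) / ((0.398)²·(0.00551)²·(2.10)²) = 1.56
Q = 1.56 > K = 0.293, so the reverse reaction proceeds.

in the reverse direction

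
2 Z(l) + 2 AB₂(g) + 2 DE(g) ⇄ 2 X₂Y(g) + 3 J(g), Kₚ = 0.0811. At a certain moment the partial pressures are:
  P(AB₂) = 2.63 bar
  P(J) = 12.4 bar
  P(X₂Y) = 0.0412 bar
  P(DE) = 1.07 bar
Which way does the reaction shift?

(Z is a pure liquid — omitted from Qₚ.)
Qₚ = P(X₂Y)²·P(J)³ / (P(AB₂)²·P(DE)²) = (0.0412)²·(12.4)³ / ((2.63)²·(1.07)²) = 0.409
Qₚ = 0.409 > Kₚ = 0.0811, so the reverse reaction proceeds.

toward reactants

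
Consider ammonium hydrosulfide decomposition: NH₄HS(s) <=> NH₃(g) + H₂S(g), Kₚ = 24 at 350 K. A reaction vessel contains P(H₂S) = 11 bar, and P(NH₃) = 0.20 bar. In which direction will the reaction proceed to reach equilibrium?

forward (toward products)

(NH₄HS is a pure solid — omitted from Qₚ.)
Qₚ = P(NH₃)·P(H₂S) = (0.20)·(11) = 2.2
Qₚ = 2.2 < Kₚ = 24, so the forward reaction proceeds.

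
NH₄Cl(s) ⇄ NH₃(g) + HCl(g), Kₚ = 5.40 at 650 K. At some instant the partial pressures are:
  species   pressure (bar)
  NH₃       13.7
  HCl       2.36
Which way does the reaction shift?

(NH₄Cl is a pure solid — omitted from Qₚ.)
Qₚ = P(NH₃)·P(HCl) = (13.7)·(2.36) = 32.3
Qₚ = 32.3 > Kₚ = 5.40, so the reverse reaction proceeds.

toward reactants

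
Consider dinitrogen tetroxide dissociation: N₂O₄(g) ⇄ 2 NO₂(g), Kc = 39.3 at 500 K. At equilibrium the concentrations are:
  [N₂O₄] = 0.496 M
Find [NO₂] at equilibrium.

At equilibrium, Kc = [NO₂]² / [N₂O₄] = 39.3.
([NO₂])² / (0.496) = 39.3
[NO₂]² = 19.5 ⇒ [NO₂] = 4.42 M

[NO₂] = 4.42 M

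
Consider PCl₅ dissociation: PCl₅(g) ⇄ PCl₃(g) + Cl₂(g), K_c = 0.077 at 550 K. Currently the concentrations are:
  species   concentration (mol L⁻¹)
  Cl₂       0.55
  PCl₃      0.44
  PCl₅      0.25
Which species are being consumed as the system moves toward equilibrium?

Q_c = [PCl₃]·[Cl₂] / [PCl₅] = (0.44)·(0.55) / (0.25) = 0.97
Q_c = 0.97 > K_c = 0.077: net reverse reaction.

PCl₃, Cl₂ (products)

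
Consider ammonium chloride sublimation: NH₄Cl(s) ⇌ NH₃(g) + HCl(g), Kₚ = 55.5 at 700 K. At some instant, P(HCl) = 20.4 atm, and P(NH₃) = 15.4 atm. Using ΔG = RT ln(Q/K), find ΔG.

(NH₄Cl is a pure solid — omitted from Qₚ.)
Qₚ = P(NH₃)·P(HCl) = (15.4)·(20.4) = 314
ΔG = RT ln(Qₚ/Kₚ) = (8.314 J mol⁻¹ K⁻¹)(700 K) × ln(314/55.5)
   = (5.820 kJ/mol)(1.733) = 10.1 kJ/mol
ΔG > 0, so the forward reaction is non-spontaneous (proceeds in reverse).

ΔG = 10.1 kJ/mol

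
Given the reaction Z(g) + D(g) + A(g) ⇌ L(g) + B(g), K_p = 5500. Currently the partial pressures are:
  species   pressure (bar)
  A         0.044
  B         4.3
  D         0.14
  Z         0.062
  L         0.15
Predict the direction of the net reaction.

Q_p = P(L)·P(B) / (P(Z)·P(D)·P(A)) = (0.15)·(4.3) / ((0.062)·(0.14)·(0.044)) = 1700
Q_p = 1700 < K_p = 5500, so the forward reaction proceeds.

in the forward direction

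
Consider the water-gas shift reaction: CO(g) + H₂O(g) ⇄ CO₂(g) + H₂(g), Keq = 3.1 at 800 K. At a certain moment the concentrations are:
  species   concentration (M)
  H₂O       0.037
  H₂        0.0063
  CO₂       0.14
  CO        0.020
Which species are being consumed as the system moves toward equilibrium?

Q = [CO₂]·[H₂] / ([CO]·[H₂O]) = (0.14)·(0.0063) / ((0.020)·(0.037)) = 1.2
Q = 1.2 < Keq = 3.1: net forward reaction.

CO, H₂O (reactants)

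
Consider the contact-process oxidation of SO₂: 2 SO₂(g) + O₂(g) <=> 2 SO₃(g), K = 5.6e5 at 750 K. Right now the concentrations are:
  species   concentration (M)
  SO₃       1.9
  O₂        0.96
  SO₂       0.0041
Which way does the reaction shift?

Q = [SO₃]² / ([SO₂]²·[O₂]) = (1.9)² / ((0.0041)²·(0.96)) = 2.2e5
Q = 2.2e5 < K = 5.6e5, so the forward reaction proceeds.

forward (toward products)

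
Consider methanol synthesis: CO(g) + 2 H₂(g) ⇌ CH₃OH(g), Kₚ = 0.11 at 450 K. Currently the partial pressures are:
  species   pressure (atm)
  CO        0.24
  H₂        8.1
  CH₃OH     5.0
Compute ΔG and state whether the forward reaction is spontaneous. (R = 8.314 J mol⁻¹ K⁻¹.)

Qₚ = P(CH₃OH) / (P(CO)·P(H₂)²) = (5.0) / ((0.24)·(8.1)²) = 0.318
ΔG = RT ln(Qₚ/Kₚ) = (8.314 J mol⁻¹ K⁻¹)(450 K) × ln(0.318/0.11)
   = (3.741 kJ/mol)(1.062) = 3.97 kJ/mol
ΔG > 0, so the forward reaction is non-spontaneous (proceeds in reverse).

ΔG = 3.97 kJ/mol; the forward reaction is non-spontaneous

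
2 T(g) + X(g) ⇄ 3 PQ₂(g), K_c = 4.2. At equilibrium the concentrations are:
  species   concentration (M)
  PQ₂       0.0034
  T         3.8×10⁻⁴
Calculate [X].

[X] = 0.065 M

At equilibrium, K_c = [PQ₂]³ / ([T]²·[X]) = 4.2.
(0.0034)³ / ((3.8×10⁻⁴)²·([X])) = 4.2
[X] = 0.0648 = 0.065 M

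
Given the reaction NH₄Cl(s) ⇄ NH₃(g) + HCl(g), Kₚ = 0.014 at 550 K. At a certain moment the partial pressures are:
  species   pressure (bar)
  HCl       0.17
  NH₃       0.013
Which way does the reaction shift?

(NH₄Cl is a pure solid — omitted from Qₚ.)
Qₚ = P(NH₃)·P(HCl) = (0.013)·(0.17) = 0.0022
Qₚ = 0.0022 < Kₚ = 0.014, so the forward reaction proceeds.

in the forward direction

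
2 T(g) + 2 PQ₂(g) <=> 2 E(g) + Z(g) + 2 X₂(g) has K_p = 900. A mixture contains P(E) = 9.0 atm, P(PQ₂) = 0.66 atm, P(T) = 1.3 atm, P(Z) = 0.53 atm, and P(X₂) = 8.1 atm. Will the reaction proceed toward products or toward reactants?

in the reverse direction

Q_p = P(E)²·P(Z)·P(X₂)² / (P(T)²·P(PQ₂)²) = (9.0)²·(0.53)·(8.1)² / ((1.3)²·(0.66)²) = 3800
Q_p = 3800 > K_p = 900, so the reverse reaction proceeds.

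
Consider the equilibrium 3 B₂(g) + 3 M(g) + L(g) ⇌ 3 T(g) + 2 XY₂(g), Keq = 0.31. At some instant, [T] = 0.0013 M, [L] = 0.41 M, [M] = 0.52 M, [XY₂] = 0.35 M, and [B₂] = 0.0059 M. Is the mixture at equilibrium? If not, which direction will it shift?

no; Q < K, reaction proceeds forward

Q = [T]³·[XY₂]² / ([B₂]³·[M]³·[L]) = (0.0013)³·(0.35)² / ((0.0059)³·(0.52)³·(0.41)) = 0.023
Q = 0.023 < Keq = 0.31: net forward reaction.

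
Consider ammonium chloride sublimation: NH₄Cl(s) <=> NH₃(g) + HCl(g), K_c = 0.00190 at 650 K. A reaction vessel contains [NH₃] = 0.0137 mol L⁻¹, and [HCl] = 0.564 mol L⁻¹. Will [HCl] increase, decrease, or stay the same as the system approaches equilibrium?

(NH₄Cl is a pure solid — omitted from Q_c.)
Q_c = [NH₃]·[HCl] = (0.0137)·(0.564) = 0.00773
Q_c = 0.00773 > K_c = 0.00190: net reverse reaction.
HCl is a product, so it decreases.

decrease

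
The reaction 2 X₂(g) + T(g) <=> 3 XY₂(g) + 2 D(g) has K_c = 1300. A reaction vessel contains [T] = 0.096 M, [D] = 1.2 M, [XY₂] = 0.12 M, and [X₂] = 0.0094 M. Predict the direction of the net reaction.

to the right

Q_c = [XY₂]³·[D]² / ([X₂]²·[T]) = (0.12)³·(1.2)² / ((0.0094)²·(0.096)) = 290
Q_c = 290 < K_c = 1300, so the forward reaction proceeds.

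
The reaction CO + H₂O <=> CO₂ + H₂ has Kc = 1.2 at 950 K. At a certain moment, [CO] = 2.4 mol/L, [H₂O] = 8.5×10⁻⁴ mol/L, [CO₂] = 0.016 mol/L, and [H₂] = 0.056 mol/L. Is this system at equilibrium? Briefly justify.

Qc = [CO₂]·[H₂] / ([CO]·[H₂O]) = (0.016)·(0.056) / ((2.4)·(8.5×10⁻⁴)) = 0.44
Qc = 0.44 < Kc = 1.2: net forward reaction.

no; Q < K, reaction proceeds forward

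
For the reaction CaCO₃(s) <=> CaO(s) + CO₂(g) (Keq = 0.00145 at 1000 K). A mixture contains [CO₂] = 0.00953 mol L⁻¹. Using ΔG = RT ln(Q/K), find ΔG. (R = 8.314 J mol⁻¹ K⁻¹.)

ΔG = 15.7 kJ/mol

(CaCO₃, CaO are pure solids — omitted from Q.)
Q = [CO₂] = 0.00953
ΔG = RT ln(Q/Keq) = (8.314 J mol⁻¹ K⁻¹)(1000 K) × ln(0.00953/0.00145)
   = (8.314 kJ/mol)(1.883) = 15.7 kJ/mol
ΔG > 0, so the forward reaction is non-spontaneous (proceeds in reverse).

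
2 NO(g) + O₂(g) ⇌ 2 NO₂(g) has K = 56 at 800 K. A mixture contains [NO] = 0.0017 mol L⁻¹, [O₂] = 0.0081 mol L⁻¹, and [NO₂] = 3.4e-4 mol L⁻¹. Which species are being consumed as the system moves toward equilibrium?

Q = [NO₂]² / ([NO]²·[O₂]) = (3.4e-4)² / ((0.0017)²·(0.0081)) = 4.9
Q = 4.9 < K = 56: net forward reaction.

NO, O₂ (reactants)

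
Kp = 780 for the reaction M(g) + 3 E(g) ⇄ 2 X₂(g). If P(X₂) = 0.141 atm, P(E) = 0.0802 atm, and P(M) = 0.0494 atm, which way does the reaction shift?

neither direction; the system is at equilibrium

Qp = P(X₂)² / (P(M)·P(E)³) = (0.141)² / ((0.0494)·(0.0802)³) = 780
Qp = 780 = Kp, so the system is already at equilibrium.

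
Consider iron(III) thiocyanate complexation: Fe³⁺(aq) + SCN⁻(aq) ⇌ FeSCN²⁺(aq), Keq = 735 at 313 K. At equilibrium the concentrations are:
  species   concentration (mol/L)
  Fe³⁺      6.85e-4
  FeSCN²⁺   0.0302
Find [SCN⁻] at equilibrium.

At equilibrium, Keq = [FeSCN²⁺] / ([Fe³⁺]·[SCN⁻]) = 735.
(0.0302) / ((6.85e-4)·([SCN⁻])) = 735
[SCN⁻] = 0.0600 mol/L

[SCN⁻] = 0.0600 mol/L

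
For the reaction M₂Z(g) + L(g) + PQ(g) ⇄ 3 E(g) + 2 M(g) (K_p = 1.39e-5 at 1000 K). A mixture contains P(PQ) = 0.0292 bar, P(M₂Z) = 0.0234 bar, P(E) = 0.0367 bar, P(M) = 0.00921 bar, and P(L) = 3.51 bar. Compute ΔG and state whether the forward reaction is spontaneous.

ΔG = -17.2 kJ/mol; the forward reaction is spontaneous

Q_p = P(E)³·P(M)² / (P(M₂Z)·P(L)·P(PQ)) = (0.0367)³·(0.00921)² / ((0.0234)·(3.51)·(0.0292)) = 1.75e-6
ΔG = RT ln(Q_p/K_p) = (8.314 J mol⁻¹ K⁻¹)(1000 K) × ln(1.75e-6/1.39e-5)
   = (8.314 kJ/mol)(-2.072) = -17.2 kJ/mol
ΔG < 0, so the forward reaction is spontaneous (proceeds forward).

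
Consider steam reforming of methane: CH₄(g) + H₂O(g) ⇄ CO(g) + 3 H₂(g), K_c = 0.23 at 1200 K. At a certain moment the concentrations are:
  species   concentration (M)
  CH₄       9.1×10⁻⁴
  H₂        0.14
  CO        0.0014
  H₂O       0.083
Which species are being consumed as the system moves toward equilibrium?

CH₄, H₂O (reactants)

Q_c = [CO]·[H₂]³ / ([CH₄]·[H₂O]) = (0.0014)·(0.14)³ / ((9.1×10⁻⁴)·(0.083)) = 0.051
Q_c = 0.051 < K_c = 0.23: net forward reaction.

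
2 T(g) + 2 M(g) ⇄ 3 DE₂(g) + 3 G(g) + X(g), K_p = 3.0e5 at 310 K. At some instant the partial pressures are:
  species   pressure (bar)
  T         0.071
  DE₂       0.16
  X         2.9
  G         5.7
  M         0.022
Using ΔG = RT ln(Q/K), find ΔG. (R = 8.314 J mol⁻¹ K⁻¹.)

ΔG = 2.84 kJ/mol

Q_p = P(DE₂)³·P(G)³·P(X) / (P(T)²·P(M)²) = (0.16)³·(5.7)³·(2.9) / ((0.071)²·(0.022)²) = 9.02e5
ΔG = RT ln(Q_p/K_p) = (8.314 J mol⁻¹ K⁻¹)(310 K) × ln(9.02e5/3.0e5)
   = (2.577 kJ/mol)(1.101) = 2.84 kJ/mol
ΔG > 0, so the forward reaction is non-spontaneous (proceeds in reverse).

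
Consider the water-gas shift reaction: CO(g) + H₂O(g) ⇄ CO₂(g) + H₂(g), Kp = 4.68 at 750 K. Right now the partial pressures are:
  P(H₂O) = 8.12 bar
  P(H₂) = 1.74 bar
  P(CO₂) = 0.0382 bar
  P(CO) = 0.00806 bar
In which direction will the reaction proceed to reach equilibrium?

to the right

Qp = P(CO₂)·P(H₂) / (P(CO)·P(H₂O)) = (0.0382)·(1.74) / ((0.00806)·(8.12)) = 1.02
Qp = 1.02 < Kp = 4.68, so the forward reaction proceeds.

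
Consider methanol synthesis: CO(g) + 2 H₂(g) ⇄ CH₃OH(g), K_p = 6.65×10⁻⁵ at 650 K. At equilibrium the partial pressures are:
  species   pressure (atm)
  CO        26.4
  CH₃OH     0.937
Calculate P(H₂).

At equilibrium, K_p = P(CH₃OH) / (P(CO)·P(H₂)²) = 6.65×10⁻⁵.
(0.937) / ((26.4)·(P(H₂))²) = 6.65×10⁻⁵
P(H₂)² = 534 ⇒ P(H₂) = 23.1 atm

P(H₂) = 23.1 atm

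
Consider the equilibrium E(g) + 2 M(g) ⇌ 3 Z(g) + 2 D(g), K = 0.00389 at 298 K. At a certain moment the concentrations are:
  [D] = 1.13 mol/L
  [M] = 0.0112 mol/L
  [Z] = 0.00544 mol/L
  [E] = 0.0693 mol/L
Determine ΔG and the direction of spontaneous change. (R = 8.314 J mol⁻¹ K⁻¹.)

Q = [Z]³·[D]² / ([E]·[M]²) = (0.00544)³·(1.13)² / ((0.0693)·(0.0112)²) = 0.0236
ΔG = RT ln(Q/K) = (8.314 J mol⁻¹ K⁻¹)(298 K) × ln(0.0236/0.00389)
   = (2.478 kJ/mol)(1.803) = 4.47 kJ/mol
ΔG > 0, so the forward reaction is non-spontaneous (proceeds in reverse).

ΔG = 4.47 kJ/mol; the forward reaction is non-spontaneous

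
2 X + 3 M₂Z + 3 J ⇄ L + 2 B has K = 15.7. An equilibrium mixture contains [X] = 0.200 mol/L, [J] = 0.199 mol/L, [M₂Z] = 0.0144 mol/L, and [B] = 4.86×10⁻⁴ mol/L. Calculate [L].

[L] = 0.0626 mol/L

At equilibrium, K = [L]·[B]² / ([X]²·[M₂Z]³·[J]³) = 15.7.
([L])·(4.86×10⁻⁴)² / ((0.200)²·(0.0144)³·(0.199)³) = 15.7
[L] = 0.0626 mol/L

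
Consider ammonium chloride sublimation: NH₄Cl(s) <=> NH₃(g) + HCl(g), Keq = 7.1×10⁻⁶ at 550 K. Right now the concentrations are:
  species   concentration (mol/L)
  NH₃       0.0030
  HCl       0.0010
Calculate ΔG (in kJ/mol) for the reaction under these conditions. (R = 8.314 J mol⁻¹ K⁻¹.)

ΔG = -3.94 kJ/mol

(NH₄Cl is a pure solid — omitted from Q.)
Q = [NH₃]·[HCl] = (0.0030)·(0.0010) = 3.00×10⁻⁶
ΔG = RT ln(Q/Keq) = (8.314 J mol⁻¹ K⁻¹)(550 K) × ln(3.00×10⁻⁶/7.1×10⁻⁶)
   = (4.573 kJ/mol)(-0.8615) = -3.94 kJ/mol
ΔG < 0, so the forward reaction is spontaneous (proceeds forward).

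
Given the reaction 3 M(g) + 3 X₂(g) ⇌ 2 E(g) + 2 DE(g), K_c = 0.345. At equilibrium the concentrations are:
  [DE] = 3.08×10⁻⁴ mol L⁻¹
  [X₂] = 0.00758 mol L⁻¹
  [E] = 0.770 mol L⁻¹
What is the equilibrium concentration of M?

At equilibrium, K_c = [E]²·[DE]² / ([M]³·[X₂]³) = 0.345.
(0.770)²·(3.08×10⁻⁴)² / (([M])³·(0.00758)³) = 0.345
[M]³ = 0.374 ⇒ [M] = 0.721 mol L⁻¹

[M] = 0.721 mol L⁻¹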